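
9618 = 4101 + 5517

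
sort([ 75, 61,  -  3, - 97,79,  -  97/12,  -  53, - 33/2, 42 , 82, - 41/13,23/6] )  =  [  -  97, - 53, - 33/2,-97/12, - 41/13,-3,23/6, 42,61 , 75, 79,82]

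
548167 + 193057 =741224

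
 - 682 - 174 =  - 856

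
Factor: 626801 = 7^1*151^1*593^1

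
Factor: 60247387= 1361^1  *44267^1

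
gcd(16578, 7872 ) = 6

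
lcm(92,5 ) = 460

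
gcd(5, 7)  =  1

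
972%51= 3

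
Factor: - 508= - 2^2*127^1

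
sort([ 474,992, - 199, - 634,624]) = [ - 634, - 199, 474,  624,992]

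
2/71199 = 2/71199 = 0.00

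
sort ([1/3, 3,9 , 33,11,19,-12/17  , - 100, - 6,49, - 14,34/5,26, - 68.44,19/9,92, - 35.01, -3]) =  [ - 100,-68.44,-35.01, - 14, - 6,  -  3, - 12/17,1/3,19/9 , 3,34/5,9,11 , 19, 26, 33 , 49,92 ] 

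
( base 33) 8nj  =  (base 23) hle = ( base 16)2512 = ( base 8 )22422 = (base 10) 9490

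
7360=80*92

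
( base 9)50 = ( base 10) 45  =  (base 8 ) 55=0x2d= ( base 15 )30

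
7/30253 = 7/30253 = 0.00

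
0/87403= 0 = 0.00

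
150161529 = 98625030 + 51536499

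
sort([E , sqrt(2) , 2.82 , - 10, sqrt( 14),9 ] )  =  [ - 10, sqrt(2 ), E,2.82 , sqrt( 14),  9] 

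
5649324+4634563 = 10283887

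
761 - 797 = - 36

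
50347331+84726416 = 135073747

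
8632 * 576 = 4972032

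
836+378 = 1214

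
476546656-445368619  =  31178037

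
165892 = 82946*2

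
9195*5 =45975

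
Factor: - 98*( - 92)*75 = 2^3* 3^1 * 5^2*7^2 * 23^1 = 676200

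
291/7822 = 291/7822=0.04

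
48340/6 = 8056 + 2/3 = 8056.67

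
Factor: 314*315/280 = 2^( - 2)*3^2 * 157^1 = 1413/4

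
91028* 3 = 273084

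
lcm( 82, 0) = 0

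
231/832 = 231/832 =0.28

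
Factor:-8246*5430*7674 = - 343609335720 = - 2^3 * 3^2 * 5^1*7^1*19^1*31^1*181^1*1279^1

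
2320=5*464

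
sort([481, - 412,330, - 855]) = [  -  855 , - 412,330,481 ]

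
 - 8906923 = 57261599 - 66168522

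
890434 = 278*3203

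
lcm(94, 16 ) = 752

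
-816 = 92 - 908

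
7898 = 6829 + 1069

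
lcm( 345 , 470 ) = 32430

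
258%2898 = 258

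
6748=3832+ 2916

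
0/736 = 0 = 0.00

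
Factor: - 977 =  - 977^1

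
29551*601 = 17760151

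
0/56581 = 0=0.00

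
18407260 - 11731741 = 6675519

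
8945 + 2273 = 11218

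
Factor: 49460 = 2^2 * 5^1*2473^1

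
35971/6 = 35971/6  =  5995.17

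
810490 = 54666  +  755824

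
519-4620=  -  4101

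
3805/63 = 60  +  25/63 =60.40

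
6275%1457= 447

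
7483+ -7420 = 63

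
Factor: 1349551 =7^1*19^1*73^1*139^1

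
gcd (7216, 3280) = 656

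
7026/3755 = 7026/3755  =  1.87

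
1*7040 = 7040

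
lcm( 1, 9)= 9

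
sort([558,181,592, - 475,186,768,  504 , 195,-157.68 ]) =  [ - 475,  -  157.68,  181,186, 195,  504, 558,592,768 ] 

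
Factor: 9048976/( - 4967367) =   -  2^4*3^( - 1)*79^1*113^ ( - 1 )*7159^1 *14653^( - 1) 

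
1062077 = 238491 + 823586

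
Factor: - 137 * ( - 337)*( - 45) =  - 2077605  =  -3^2*5^1*137^1 * 337^1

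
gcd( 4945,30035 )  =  5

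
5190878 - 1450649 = 3740229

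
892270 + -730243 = 162027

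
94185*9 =847665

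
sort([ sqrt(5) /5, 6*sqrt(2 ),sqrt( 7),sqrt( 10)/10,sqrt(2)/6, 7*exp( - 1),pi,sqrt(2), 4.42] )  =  [ sqrt (2 )/6,sqrt(10)/10, sqrt(5)/5, sqrt(2), 7*exp (-1), sqrt(7 ), pi, 4.42 , 6* sqrt( 2 )]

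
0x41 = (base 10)65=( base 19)38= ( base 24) 2h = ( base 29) 27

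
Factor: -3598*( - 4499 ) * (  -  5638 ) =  - 2^2*7^1*11^1*257^1* 409^1*2819^1 = - 91264572476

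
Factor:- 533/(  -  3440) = 2^( - 4)*5^( - 1 ) * 13^1*41^1  *  43^( -1 )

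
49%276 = 49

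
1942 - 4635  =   - 2693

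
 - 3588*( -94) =337272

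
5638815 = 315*17901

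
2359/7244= 2359/7244 = 0.33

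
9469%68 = 17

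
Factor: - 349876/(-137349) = 2^2*3^( - 3)*23^1*3803^1 * 5087^( - 1 )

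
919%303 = 10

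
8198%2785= 2628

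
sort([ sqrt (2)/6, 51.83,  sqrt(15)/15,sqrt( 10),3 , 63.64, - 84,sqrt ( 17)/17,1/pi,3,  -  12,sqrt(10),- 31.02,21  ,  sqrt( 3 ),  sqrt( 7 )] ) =[ - 84,-31.02,-12,sqrt(2)/6,sqrt ( 17) /17,sqrt(15 ) /15,1/pi  ,  sqrt( 3),sqrt(7), 3,3,sqrt( 10),sqrt(10),21, 51.83 , 63.64 ] 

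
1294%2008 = 1294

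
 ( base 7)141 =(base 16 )4e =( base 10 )78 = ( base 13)60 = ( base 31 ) 2g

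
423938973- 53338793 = 370600180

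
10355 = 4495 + 5860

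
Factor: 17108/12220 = 7/5 =5^( - 1)*7^1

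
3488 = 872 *4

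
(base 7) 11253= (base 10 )2880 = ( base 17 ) 9G7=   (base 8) 5500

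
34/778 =17/389 = 0.04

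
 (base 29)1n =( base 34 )1I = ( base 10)52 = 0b110100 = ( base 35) 1H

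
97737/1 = 97737  =  97737.00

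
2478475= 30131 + 2448344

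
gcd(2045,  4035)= 5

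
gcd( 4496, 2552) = 8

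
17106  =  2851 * 6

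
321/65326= 321/65326 =0.00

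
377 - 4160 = -3783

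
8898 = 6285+2613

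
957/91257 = 319/30419=0.01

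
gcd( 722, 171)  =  19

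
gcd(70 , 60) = 10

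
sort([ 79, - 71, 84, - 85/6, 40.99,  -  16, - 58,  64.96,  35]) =[ - 71, - 58, - 16,-85/6 , 35,  40.99, 64.96, 79, 84 ]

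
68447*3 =205341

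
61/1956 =61/1956 = 0.03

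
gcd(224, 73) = 1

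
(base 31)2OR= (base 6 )20245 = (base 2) 101010000101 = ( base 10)2693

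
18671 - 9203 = 9468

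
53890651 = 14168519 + 39722132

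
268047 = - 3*(-89349 ) 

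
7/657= 7/657 = 0.01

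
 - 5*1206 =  - 6030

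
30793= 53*581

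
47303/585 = 80 + 503/585 = 80.86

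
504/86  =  5 + 37/43= 5.86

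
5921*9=53289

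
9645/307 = 31+128/307 = 31.42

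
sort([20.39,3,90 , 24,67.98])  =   [3, 20.39, 24,67.98,90 ]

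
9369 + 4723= 14092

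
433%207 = 19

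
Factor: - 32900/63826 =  - 50/97 =-2^1*5^2*97^ ( - 1)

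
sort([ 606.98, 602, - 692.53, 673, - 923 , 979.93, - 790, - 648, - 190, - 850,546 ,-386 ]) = [  -  923, - 850,-790,-692.53, - 648, - 386, - 190,  546, 602, 606.98, 673, 979.93] 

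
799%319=161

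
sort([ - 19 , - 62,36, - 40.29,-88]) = [ - 88, - 62, - 40.29, - 19,36] 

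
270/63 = 30/7 = 4.29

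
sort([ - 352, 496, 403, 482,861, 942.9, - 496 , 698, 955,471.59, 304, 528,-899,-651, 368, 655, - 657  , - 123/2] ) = [ - 899, - 657 , - 651, - 496,-352, - 123/2,304,  368,  403 , 471.59, 482,496,528, 655, 698,861, 942.9,955 ]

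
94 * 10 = 940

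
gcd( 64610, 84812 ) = 182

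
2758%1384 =1374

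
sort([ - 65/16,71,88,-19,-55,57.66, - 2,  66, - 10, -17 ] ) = [ - 55,-19, - 17, - 10, - 65/16, - 2,57.66,66,71,88]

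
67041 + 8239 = 75280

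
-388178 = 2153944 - 2542122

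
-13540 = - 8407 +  - 5133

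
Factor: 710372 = 2^2*13^1*19^1*719^1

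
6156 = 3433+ 2723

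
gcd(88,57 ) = 1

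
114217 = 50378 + 63839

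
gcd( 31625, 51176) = 1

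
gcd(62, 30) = 2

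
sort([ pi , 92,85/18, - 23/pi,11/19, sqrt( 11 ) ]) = [ - 23/pi,11/19, pi , sqrt( 11 ), 85/18,  92] 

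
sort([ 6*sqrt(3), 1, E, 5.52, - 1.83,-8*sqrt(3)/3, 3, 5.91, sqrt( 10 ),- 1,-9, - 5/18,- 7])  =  [ - 9,  -  7, - 8*sqrt( 3)/3,  -  1.83, - 1,-5/18,  1,E, 3, sqrt(10 ),5.52,5.91, 6*sqrt( 3) ]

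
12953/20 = 12953/20 = 647.65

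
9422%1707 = 887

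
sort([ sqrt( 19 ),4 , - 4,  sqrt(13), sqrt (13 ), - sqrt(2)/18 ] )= [- 4,-sqrt( 2 )/18,sqrt( 13 ), sqrt(13 )  ,  4,sqrt(19)] 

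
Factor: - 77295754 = -2^1 * 2269^1*17033^1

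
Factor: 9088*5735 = 52119680 = 2^7 * 5^1 * 31^1  *37^1 * 71^1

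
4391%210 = 191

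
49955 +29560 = 79515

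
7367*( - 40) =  - 294680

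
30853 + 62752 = 93605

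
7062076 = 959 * 7364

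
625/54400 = 25/2176 = 0.01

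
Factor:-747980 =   -  2^2*5^1*149^1*251^1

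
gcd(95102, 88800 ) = 2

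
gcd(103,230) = 1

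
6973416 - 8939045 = -1965629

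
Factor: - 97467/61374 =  - 613/386 = - 2^( - 1)*193^( - 1)*613^1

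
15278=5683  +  9595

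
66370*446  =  29601020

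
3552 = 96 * 37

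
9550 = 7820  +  1730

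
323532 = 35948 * 9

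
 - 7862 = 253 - 8115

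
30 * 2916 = 87480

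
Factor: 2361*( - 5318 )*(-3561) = 44711196678   =  2^1*3^2*787^1* 1187^1*2659^1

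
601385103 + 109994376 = 711379479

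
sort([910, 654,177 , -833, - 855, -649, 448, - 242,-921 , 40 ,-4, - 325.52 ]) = [ - 921, - 855,-833, - 649, - 325.52, - 242,- 4 , 40,177, 448,654, 910]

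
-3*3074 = - 9222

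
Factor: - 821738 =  - 2^1*157^1 * 2617^1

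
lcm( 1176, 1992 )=97608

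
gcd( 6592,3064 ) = 8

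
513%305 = 208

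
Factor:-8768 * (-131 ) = 1148608=2^6*131^1*137^1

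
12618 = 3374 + 9244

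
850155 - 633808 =216347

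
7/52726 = 7/52726  =  0.00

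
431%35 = 11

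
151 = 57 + 94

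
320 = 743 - 423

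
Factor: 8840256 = 2^6 * 3^1*41^1 * 1123^1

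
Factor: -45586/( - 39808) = 2^ ( - 6 )*23^1*311^(-1 )*991^1  =  22793/19904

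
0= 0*764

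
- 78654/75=  -  1049+ 7/25 = - 1048.72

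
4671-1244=3427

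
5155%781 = 469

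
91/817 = 91/817  =  0.11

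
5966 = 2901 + 3065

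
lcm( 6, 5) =30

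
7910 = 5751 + 2159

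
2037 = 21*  97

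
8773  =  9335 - 562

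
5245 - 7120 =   -  1875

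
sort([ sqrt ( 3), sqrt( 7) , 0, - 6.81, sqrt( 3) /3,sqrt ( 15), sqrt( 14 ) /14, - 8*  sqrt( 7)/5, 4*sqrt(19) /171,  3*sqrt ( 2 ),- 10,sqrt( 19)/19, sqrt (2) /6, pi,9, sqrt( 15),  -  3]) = [ - 10, - 6.81, - 8*sqrt(7)/5 ,  -  3, 0, 4*sqrt( 19) /171,sqrt(19 )/19, sqrt ( 2 )/6, sqrt (14) /14,  sqrt( 3) /3,sqrt ( 3), sqrt( 7 ), pi, sqrt ( 15 ), sqrt( 15 ),3 * sqrt (2 ), 9] 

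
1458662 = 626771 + 831891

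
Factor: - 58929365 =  - 5^1*11^1*1071443^1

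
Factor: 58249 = 31^1*1879^1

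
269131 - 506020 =  -  236889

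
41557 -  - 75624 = 117181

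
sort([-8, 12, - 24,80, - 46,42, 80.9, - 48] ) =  [-48, - 46, - 24 , - 8,12,42,80,80.9] 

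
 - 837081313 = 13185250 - 850266563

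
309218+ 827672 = 1136890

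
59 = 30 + 29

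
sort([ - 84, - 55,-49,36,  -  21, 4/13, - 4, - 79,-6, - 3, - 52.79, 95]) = [-84, - 79, - 55, - 52.79, - 49  , - 21, - 6,-4, - 3,4/13, 36, 95]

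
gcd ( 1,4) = 1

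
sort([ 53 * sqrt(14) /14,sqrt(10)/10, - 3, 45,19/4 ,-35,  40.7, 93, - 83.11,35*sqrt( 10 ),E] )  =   [ - 83.11, - 35, - 3, sqrt(10)/10,E,19/4,53*sqrt(14 )/14,  40.7, 45, 93,35*sqrt(10 ) ] 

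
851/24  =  851/24 = 35.46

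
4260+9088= 13348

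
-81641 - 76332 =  - 157973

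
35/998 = 35/998= 0.04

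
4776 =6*796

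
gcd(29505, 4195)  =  5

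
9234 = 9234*1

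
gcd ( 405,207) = 9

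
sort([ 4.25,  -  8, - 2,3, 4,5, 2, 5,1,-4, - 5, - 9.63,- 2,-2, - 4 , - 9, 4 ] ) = [-9.63, - 9,-8, - 5 , -4,-4,-2, - 2,-2 , 1 , 2 , 3,4, 4, 4.25  ,  5, 5] 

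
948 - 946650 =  - 945702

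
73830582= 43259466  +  30571116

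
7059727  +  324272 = 7383999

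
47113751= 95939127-48825376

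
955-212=743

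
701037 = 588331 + 112706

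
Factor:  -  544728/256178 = -272364/128089  =  - 2^2 * 3^1*13^(  -  1)*59^( - 1)*167^( - 1) * 22697^1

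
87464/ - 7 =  - 87464/7 = - 12494.86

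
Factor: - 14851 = - 14851^1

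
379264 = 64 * 5926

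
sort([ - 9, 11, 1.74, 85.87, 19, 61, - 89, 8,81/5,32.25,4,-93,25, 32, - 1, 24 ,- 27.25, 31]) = [ - 93 ,-89 , - 27.25, - 9 , - 1, 1.74,4,8, 11,  81/5, 19, 24, 25, 31, 32, 32.25,61,85.87]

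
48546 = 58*837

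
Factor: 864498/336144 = 967/376 = 2^( - 3)*47^(-1)*967^1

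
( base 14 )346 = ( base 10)650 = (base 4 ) 22022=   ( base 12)462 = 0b1010001010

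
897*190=170430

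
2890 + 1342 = 4232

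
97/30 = 97/30 = 3.23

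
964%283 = 115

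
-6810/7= - 973 + 1/7= - 972.86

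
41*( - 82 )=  - 3362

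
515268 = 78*6606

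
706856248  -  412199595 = 294656653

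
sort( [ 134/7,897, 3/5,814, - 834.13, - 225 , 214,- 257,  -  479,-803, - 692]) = [-834.13,-803, - 692, - 479,-257,- 225,  3/5, 134/7,214,814,897]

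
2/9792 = 1/4896=0.00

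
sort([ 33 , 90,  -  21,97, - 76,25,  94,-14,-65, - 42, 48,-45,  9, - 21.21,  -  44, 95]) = [-76, - 65, - 45, - 44,  -  42, - 21.21,-21 , - 14,9, 25 , 33,48, 90, 94, 95,97]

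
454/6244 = 227/3122= 0.07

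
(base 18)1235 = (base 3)22222012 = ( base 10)6539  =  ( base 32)6CB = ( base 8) 14613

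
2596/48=54 + 1/12 = 54.08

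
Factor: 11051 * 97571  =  1078257121 = 43^1*257^1*97571^1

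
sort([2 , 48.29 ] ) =[ 2, 48.29]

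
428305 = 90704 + 337601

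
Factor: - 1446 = - 2^1*3^1*241^1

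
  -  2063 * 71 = -146473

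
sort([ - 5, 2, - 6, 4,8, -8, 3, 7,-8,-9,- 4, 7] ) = [  -  9, - 8,- 8 ,-6,-5,  -  4, 2,3,4, 7,7,  8 ]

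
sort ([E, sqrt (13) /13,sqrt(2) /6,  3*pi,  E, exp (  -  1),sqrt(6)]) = [sqrt (2) /6,sqrt(13) /13,exp(- 1), sqrt(6 )  ,  E,  E,  3 * pi]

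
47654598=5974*7977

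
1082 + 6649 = 7731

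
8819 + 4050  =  12869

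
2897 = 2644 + 253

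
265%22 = 1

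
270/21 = 12 + 6/7 =12.86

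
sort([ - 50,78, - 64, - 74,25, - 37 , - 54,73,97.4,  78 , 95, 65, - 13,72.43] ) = [-74, - 64, - 54, -50, - 37, - 13,25,65,72.43,73, 78,78,95 , 97.4]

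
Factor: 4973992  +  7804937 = 12778929 = 3^2*83^1 * 17107^1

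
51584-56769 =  - 5185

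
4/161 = 4/161=0.02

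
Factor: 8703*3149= 3^2*47^1*67^1*967^1= 27405747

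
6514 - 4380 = 2134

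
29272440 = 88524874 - 59252434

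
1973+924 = 2897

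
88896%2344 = 2168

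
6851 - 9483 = -2632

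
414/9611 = 414/9611 = 0.04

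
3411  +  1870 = 5281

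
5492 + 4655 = 10147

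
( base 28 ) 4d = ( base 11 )104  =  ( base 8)175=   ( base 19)6b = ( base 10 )125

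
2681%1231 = 219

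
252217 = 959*263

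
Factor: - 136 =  - 2^3*17^1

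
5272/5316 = 1318/1329=0.99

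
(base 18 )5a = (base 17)5f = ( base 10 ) 100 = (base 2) 1100100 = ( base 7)202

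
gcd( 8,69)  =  1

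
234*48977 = 11460618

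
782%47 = 30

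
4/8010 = 2/4005 = 0.00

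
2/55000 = 1/27500 = 0.00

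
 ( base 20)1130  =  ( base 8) 20414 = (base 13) 3B0A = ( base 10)8460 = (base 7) 33444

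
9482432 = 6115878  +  3366554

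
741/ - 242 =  - 741/242 = - 3.06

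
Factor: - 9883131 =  - 3^1*523^1 * 6299^1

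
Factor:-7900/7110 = - 10/9= - 2^1 * 3^(  -  2 )*5^1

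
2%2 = 0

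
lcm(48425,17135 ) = 1113775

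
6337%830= 527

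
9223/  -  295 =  - 32 + 217/295 = - 31.26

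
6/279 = 2/93 = 0.02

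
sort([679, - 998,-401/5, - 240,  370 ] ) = [ - 998, - 240,-401/5, 370, 679]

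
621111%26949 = 1284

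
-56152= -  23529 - 32623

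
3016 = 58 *52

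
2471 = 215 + 2256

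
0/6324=0 =0.00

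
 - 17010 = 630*( - 27 ) 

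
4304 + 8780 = 13084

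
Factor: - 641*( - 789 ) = 3^1*263^1*641^1=505749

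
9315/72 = 129 + 3/8 = 129.38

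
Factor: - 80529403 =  - 80529403^1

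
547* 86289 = 47200083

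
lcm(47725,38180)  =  190900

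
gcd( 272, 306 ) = 34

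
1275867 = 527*2421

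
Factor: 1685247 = 3^1*61^1*9209^1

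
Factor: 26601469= 797^1*33377^1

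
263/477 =263/477 = 0.55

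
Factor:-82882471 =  - 7^2*1691479^1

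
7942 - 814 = 7128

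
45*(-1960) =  - 88200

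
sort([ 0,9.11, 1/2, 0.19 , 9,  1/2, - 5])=[ - 5, 0, 0.19,  1/2, 1/2,9,9.11] 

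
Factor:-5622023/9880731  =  -3^( - 3 )*7^( - 1)*11^2 * 23^(-1 )*97^1*479^1 * 2273^( - 1 )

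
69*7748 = 534612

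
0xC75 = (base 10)3189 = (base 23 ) 60f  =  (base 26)4IH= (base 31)39r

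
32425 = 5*6485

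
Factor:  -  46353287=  - 46353287^1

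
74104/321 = 230+274/321 = 230.85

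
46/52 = 23/26= 0.88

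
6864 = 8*858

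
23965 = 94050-70085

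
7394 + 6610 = 14004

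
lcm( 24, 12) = 24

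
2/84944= 1/42472 = 0.00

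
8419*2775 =23362725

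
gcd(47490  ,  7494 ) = 6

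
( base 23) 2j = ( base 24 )2H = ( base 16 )41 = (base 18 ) 3B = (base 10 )65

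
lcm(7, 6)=42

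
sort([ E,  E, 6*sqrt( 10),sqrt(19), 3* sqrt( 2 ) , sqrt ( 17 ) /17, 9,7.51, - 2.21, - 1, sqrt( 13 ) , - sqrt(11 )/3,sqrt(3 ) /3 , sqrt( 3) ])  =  [ - 2.21,-sqrt(11) /3, - 1, sqrt( 17 ) /17, sqrt( 3)/3,sqrt ( 3 ),E, E, sqrt(13),3* sqrt( 2 ), sqrt (19 ), 7.51, 9, 6 * sqrt( 10) ]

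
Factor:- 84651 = -3^1* 7^1 * 29^1*139^1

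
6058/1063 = 5+743/1063 = 5.70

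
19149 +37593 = 56742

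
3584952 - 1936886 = 1648066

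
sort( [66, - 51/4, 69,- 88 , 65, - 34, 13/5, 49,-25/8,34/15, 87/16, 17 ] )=[ - 88, - 34, - 51/4, - 25/8, 34/15,  13/5,87/16,17,49, 65,  66, 69 ] 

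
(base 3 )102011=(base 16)12d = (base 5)2201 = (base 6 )1221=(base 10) 301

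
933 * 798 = 744534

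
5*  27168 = 135840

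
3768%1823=122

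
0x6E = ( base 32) 3E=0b1101110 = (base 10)110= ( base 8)156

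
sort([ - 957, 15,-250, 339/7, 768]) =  [ - 957,-250,15,339/7,768] 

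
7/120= 7/120 = 0.06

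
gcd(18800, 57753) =1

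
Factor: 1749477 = 3^1*53^1*11003^1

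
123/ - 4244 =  - 1+4121/4244 = - 0.03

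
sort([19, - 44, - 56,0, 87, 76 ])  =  [ - 56, - 44, 0, 19,76, 87]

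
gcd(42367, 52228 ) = 1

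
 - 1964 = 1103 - 3067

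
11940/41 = 291+9/41 = 291.22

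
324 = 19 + 305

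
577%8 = 1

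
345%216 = 129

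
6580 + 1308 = 7888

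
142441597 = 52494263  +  89947334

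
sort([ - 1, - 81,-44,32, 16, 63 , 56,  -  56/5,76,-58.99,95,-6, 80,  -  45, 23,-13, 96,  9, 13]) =[ - 81, - 58.99 ,- 45,- 44, - 13, - 56/5 , - 6, - 1, 9,  13,16, 23, 32,56, 63, 76, 80, 95, 96 ]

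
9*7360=66240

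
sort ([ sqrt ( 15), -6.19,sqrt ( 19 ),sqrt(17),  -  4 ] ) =[ - 6.19, - 4, sqrt( 15), sqrt( 17),sqrt(19)] 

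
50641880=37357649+13284231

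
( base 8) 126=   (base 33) 2k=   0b1010110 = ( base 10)86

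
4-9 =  - 5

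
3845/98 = 3845/98 = 39.23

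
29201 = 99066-69865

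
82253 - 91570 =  - 9317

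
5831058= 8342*699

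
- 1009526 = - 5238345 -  - 4228819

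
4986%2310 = 366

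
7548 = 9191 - 1643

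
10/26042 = 5/13021 = 0.00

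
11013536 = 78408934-67395398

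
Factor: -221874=-2^1*3^1 * 36979^1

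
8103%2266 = 1305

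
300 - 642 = - 342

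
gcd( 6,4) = 2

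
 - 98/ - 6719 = 98/6719 =0.01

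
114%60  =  54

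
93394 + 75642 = 169036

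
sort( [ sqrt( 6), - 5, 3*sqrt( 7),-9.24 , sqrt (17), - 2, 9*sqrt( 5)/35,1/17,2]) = [-9.24,-5, - 2,1/17, 9*sqrt( 5)/35 , 2, sqrt(6), sqrt( 17 ), 3*sqrt( 7)] 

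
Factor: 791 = 7^1*113^1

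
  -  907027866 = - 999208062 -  - 92180196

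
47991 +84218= 132209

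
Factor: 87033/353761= 201/817 = 3^1* 19^(-1)*43^( -1)*67^1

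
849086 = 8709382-7860296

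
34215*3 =102645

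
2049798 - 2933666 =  - 883868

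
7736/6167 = 1 +1569/6167 = 1.25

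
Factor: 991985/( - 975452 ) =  - 2^ ( - 2)*5^1*198397^1*243863^( - 1) 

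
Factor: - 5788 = -2^2*1447^1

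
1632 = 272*6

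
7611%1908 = 1887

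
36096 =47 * 768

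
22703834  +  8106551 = 30810385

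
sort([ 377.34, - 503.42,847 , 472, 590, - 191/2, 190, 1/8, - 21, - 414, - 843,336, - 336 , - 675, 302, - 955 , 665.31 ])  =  [ - 955, - 843, - 675, - 503.42, -414, - 336, - 191/2,-21 , 1/8, 190,  302,336,377.34, 472, 590 , 665.31,847] 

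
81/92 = 81/92=0.88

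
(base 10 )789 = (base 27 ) 126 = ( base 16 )315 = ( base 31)pe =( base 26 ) 149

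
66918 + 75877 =142795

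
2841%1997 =844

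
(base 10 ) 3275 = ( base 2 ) 110011001011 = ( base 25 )560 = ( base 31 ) 3CK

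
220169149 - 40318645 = 179850504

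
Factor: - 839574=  - 2^1*3^2*46643^1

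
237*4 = 948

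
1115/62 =1115/62 = 17.98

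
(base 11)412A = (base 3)21111212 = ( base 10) 5477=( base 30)62h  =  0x1565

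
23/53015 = 1/2305 = 0.00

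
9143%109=96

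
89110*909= 81000990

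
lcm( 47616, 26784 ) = 428544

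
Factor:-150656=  - 2^7*11^1 * 107^1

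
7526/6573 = 1  +  953/6573 = 1.14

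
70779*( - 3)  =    -  212337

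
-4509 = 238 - 4747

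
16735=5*3347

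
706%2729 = 706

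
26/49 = 26/49 = 0.53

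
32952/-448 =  - 4119/56 = -73.55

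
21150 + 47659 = 68809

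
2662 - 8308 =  -5646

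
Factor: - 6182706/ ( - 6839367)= 2060902/2279789 = 2^1*661^(-1) * 3449^ (  -  1)*1030451^1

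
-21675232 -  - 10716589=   - 10958643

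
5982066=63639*94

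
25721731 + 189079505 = 214801236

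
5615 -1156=4459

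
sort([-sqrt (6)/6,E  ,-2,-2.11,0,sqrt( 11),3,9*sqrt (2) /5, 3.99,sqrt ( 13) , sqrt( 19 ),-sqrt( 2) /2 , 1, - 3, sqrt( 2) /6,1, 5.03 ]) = [-3, - 2.11, - 2 , -sqrt( 2)/2, - sqrt (6)/6,0,sqrt( 2)/6,1 , 1,9*sqrt( 2)/5,E,3,  sqrt( 11), sqrt( 13 ), 3.99,sqrt (19),5.03]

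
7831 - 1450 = 6381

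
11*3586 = 39446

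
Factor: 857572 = 2^2*269^1*797^1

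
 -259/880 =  - 259/880 = - 0.29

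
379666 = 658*577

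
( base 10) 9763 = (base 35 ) 7xx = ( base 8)23043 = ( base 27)DAG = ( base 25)FFD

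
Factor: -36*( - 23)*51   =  42228=2^2 *3^3*17^1*23^1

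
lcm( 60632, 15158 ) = 60632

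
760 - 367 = 393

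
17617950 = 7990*2205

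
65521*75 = 4914075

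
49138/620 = 79+79/310 = 79.25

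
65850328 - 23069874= 42780454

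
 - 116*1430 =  - 165880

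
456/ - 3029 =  - 456/3029 = - 0.15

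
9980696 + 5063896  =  15044592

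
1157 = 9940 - 8783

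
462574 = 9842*47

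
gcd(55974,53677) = 1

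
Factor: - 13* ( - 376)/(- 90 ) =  - 2444/45 = - 2^2 * 3^( - 2)*5^( - 1)*13^1*47^1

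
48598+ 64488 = 113086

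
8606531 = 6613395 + 1993136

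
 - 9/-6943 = 9/6943 = 0.00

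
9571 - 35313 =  - 25742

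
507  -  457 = 50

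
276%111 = 54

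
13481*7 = 94367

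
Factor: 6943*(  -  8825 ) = -61271975 = -5^2*53^1*131^1 * 353^1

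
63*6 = 378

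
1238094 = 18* 68783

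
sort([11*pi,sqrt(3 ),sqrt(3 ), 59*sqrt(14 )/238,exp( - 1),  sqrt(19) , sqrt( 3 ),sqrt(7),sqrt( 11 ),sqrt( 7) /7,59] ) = [ exp( - 1),sqrt( 7)/7,59  *  sqrt(14)/238, sqrt( 3 ), sqrt(3 ),sqrt( 3 ), sqrt(7),sqrt(11),sqrt( 19 ),11*pi,59]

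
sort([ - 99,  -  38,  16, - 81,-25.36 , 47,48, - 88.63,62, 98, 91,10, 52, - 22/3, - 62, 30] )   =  [ - 99,-88.63  ,  -  81,- 62,-38,-25.36,-22/3,10,16, 30, 47, 48, 52,  62, 91, 98] 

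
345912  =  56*6177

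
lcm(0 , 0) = 0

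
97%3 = 1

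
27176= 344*79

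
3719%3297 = 422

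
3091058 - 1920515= 1170543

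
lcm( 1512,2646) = 10584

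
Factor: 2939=2939^1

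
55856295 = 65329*855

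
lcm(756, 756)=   756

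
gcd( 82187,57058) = 1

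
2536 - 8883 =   -  6347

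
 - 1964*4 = -7856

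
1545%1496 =49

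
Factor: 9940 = 2^2*5^1*7^1*71^1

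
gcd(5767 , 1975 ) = 79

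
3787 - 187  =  3600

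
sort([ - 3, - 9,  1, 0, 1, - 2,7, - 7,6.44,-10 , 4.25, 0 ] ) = [ - 10 ,-9, - 7,-3,-2,0, 0, 1, 1,4.25, 6.44,  7 ] 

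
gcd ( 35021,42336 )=7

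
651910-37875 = 614035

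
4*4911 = 19644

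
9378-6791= 2587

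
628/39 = 628/39= 16.10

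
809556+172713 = 982269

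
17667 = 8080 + 9587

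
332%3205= 332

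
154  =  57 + 97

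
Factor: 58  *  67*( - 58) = - 2^2 * 29^2*67^1 = -  225388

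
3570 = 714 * 5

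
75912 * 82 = 6224784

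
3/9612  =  1/3204= 0.00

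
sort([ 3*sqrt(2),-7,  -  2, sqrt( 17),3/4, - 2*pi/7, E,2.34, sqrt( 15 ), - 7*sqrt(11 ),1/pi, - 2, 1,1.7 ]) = [ - 7* sqrt(11), - 7, - 2, - 2, - 2*pi/7,1/pi, 3/4, 1,1.7,2.34,E, sqrt(15), sqrt ( 17), 3*sqrt( 2)] 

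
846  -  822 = 24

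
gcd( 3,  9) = 3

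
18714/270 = 3119/45 = 69.31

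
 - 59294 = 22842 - 82136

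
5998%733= 134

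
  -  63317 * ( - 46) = 2912582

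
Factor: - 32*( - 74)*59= 139712= 2^6*37^1*59^1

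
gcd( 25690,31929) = 367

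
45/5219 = 45/5219 = 0.01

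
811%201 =7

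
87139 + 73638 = 160777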